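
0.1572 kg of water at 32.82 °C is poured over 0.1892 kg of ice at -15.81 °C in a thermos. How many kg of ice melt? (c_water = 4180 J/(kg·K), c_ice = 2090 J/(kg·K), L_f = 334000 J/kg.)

m_melted ≈ 0.0459 kg

Cooling the water to 0 °C releases 0.1572×4180×32.82 = 21566 J.
Of that, 0.1892×2090×15.81 = 6251.7 J goes to bring the ice to 0 °C, leaving 15314 J.
To melt every bit of ice: 0.1892×334000 = 63193 J.
That's not enough to melt it all — equilibrium is at 0 °C with ice remaining.
m_melted×334000 = 15314  ⇒  m_melted ≈ 0.04585 kg.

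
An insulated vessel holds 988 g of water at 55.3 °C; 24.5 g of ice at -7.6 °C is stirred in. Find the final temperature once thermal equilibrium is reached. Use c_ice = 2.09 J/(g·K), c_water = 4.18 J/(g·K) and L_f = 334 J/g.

T_f ≈ 51.9 °C

Heat gained plus heat lost sum to zero:
warm ice to 0 °C: 24.5×2.09×(0 − (-7.6)) = 389.16; fusion: m_ice L_f = 24.5×334 = 8183; meltwater 0→T: 24.5×4.18×T = 102.41 T; water: 4129.8(T − 55.3)
4232.2 T = 228380 − 8572.2 = 219808
T ≈ 51.94 °C — above 0 °C, consistent with complete melting.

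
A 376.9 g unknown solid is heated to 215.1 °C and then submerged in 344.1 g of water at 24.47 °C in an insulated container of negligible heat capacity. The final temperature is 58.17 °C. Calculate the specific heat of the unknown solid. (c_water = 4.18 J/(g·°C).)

c ≈ 0.82 J/(g·°C)

Net heat exchanged in the isolated system is zero:
376.9·c·(58.17 − 215.1) + 344.1·4.18·(58.17 − 24.47) = 0
-59147 c = -48472
c = -48472/-59147 ≈ 0.8195 J/(g·°C)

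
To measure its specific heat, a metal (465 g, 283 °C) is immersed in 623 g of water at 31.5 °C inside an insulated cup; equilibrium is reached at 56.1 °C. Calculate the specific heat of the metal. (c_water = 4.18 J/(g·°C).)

c ≈ 0.607 J/(g·°C)

Conservation of energy gives ΣQ = 0:
465·c·(56.1 − 283) + 623·4.18·(56.1 − 31.5) = 0
-105508 c = -64062
c = -64062/-105508 ≈ 0.6072 J/(g·°C)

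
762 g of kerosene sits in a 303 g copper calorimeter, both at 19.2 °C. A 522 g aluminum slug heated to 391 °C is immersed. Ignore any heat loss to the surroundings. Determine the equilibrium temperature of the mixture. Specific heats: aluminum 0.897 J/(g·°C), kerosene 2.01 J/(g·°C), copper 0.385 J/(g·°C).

T_f is the heat-capacity-weighted average of the initial temperatures:
T_f = (468.23·391 + 1531.6·19.2 + 116.66·19.2) / (468.23 + 1531.6 + 116.66)
    = 214726 / 2116.5 ≈ 101.45 °C

T_f ≈ 101.5 °C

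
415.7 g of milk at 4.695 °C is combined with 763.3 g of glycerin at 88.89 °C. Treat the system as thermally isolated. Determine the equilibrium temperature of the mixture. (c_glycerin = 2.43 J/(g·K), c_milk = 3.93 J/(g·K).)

Heat lost by the glycerin equals heat gained by the milk:
763.3·2.43·(88.89 − T) = 415.7·3.93·(T − 4.695)
1854.8(88.89 − T) = 1633.7(T − 4.695)
3488.5 T = 172545  ⇒  T ≈ 49.46 °C

T_f ≈ 49.5 °C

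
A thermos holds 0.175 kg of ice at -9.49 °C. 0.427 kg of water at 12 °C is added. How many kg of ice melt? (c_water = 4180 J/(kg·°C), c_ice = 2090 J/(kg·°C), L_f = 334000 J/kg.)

m_melted ≈ 0.0537 kg

Heat available from the water dropping to 0 °C: 0.427·4180·12 = 21418 J.
Of that, 0.175·2090·9.49 = 3471 J goes to bring the ice to 0 °C, leaving 17947 J.
To melt every bit of ice: 0.175·334000 = 58450 J.
That's not enough to melt it all — equilibrium is at 0 °C with ice remaining.
Mass melted = 17947/334000 ≈ 0.05373 kg.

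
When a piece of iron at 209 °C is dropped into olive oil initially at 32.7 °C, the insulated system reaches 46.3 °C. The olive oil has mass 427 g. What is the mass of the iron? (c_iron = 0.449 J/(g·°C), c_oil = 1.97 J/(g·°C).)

m ≈ 157 g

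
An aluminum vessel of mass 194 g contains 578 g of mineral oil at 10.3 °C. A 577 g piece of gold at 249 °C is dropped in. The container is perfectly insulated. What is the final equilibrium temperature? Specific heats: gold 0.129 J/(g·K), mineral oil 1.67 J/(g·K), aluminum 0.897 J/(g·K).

T_f ≈ 24.9 °C

T_f = Σ m_i c_i T_i / Σ m_i c_i:
T_f = (74.43*249 + 965.26*10.3 + 174.02*10.3) / (74.43 + 965.26 + 174.02)
    = 30268 / 1213.7 ≈ 24.94 °C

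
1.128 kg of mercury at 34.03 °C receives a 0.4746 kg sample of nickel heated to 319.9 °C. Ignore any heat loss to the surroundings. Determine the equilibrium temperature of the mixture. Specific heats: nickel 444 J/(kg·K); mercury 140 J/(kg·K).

|Q_nickel| = |Q_mercury|:
0.4746×444×(319.9 − T) = 1.128×140×(T − 34.03)
210.72(319.9 − T) = 157.92(T − 34.03)
368.64 T = 72784  ⇒  T ≈ 197.44 °C

T_f ≈ 197.4 °C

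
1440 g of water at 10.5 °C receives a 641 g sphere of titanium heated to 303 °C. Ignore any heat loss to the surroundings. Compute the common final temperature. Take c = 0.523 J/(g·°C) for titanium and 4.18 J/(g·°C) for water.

T_f = Σ m_i c_i T_i / Σ m_i c_i:
T_f = (335.24×303 + 6019.2×10.5) / (335.24 + 6019.2)
    = 164780 / 6354.4 ≈ 25.93 °C

T_f ≈ 25.9 °C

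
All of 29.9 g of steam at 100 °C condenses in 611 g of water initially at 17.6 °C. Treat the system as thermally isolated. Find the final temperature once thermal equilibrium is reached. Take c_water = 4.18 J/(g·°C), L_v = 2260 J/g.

T_f ≈ 46.7 °C

Energy balance with sensible and latent terms:
latent heat released on condensation: 29.9·2260 = 67574; condensed water 100 °C→T: 124.98(T − 100); original water: 2554(T − 17.6)
2679 T = 67574 + 12498 + 44950 = 125022
T ≈ 46.67 °C — below 100 °C, confirming all the steam condensed.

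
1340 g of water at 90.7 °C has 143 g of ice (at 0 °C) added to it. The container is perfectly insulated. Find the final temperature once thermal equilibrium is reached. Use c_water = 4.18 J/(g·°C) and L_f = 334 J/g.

T_f ≈ 74.2 °C

Sum of m c ΔT and latent-heat terms is zero:
melt ice: 143×334 = 47762; meltwater 0→T: 143×4.18×T = 597.74 T; water cools: 1340×4.18×(T − 90.7) = 5601.2(T − 90.7)
6198.9 T = 508029 − 47762 = 460267
T ≈ 74.25 °C. Since T > 0 °C, the all-ice-melts assumption holds.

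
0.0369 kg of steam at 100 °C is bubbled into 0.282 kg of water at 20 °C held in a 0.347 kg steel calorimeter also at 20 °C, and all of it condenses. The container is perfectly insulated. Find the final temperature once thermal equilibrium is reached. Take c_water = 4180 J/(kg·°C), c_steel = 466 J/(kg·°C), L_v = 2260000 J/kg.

T_f ≈ 84.0 °C

Net heat exchanged in the isolated system is zero:
latent heat released on condensation: 0.0369×2260000 = 83394; condensed water 100 °C→T: 154.24(T − 100); water warms: 0.282×4180×(T − 20) = 1178.8(T − 20); steel cup: 0.347×466×(T − 20) = 161.7(T − 20)
1494.7 T = 83394 + 15424 + 26809 = 125627
T ≈ 84.05 °C — below 100 °C, confirming all the steam condensed.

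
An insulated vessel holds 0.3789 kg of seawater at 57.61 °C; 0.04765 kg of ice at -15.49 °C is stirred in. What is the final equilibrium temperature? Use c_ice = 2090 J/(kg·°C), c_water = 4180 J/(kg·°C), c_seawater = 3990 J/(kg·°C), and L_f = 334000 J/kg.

T_f ≈ 40.7 °C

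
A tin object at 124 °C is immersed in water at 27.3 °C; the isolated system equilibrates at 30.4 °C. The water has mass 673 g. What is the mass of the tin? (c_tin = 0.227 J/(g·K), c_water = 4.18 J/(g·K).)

m ≈ 410 g

Net heat exchanged in the isolated system is zero:
m×0.227×(30.4 − 124) + 673×4.18×(30.4 − 27.3) = 0
-21.25 m = -8720.7
m = -8720.7/-21.25 ≈ 410.4 g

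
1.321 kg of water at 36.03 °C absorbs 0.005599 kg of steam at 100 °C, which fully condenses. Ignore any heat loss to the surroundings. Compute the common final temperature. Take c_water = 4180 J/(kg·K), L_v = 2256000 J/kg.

T_f ≈ 38.6 °C

Let T be the final temperature. ΣQ_i = 0:
condense steam: −0.005599×2256000 = −12631; condensed water 100 °C→T: 23.4(T − 100); water warms: 1.321×4180×(T − 36.03) = 5521.8(T − 36.03)
5545.2 T = 12631 + 2340.4 + 198950 = 213921
T ≈ 38.58 °C (< 100 °C, so full condensation is consistent).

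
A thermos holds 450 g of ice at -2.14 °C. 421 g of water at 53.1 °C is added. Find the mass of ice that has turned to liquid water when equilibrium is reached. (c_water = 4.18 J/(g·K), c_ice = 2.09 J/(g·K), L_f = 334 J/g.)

Heat available from the water dropping to 0 °C: 421×4.18×53.1 = 93444 J.
Warming the ice to 0 °C takes 450×2.09×2.14 = 2012.7 J, leaving 91432 J for melting.
Melting all 450 g of ice would need 450×334 = 150300 J.
Since 91432 < 150300 J, not all the ice melts; equilibrium is at 0 °C.
m_melted×334 = 91432  ⇒  m_melted ≈ 273.7 g.

m_melted ≈ 274 g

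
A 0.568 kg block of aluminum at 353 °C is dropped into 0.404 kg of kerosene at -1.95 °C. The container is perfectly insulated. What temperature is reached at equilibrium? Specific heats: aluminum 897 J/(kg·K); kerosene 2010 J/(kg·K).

T_f ≈ 134.9 °C

Taking heat into each body as positive, Σ m c ΔT = 0:
0.568×897×(T − 353) + 0.404×2010×(T − (-1.95)) = 0
(509.5 + 812.04) T = 509.5×353 + 812.04×(-1.95)
T = 178269 / 1321.5 = 135 °C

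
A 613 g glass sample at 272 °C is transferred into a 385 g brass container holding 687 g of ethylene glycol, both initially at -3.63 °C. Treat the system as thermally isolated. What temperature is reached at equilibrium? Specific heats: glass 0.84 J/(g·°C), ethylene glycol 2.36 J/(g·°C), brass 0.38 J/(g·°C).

T_f ≈ 58.5 °C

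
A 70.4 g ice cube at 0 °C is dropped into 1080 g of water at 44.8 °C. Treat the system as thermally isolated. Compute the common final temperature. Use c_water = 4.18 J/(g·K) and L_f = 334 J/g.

T_f ≈ 37.2 °C

Conservation of energy gives ΣQ = 0:
latent heat to melt: 70.4×334 = 23514
  meltwater 0→T: 70.4×4.18×T = 294.27 T
  water: 4514.4(T − 44.8)
4808.7 T = 202245 − 23514 = 178732
T ≈ 37.17 °C. Since T > 0 °C, the all-ice-melts assumption holds.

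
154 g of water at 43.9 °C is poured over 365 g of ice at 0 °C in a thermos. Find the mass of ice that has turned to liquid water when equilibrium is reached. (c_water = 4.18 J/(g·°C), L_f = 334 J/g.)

m_melted ≈ 84.6 g

Heat available from the water dropping to 0 °C: 154×4.18×43.9 = 28259 J.
Melting all 365 g of ice would need 365×334 = 121910 J.
That's not enough to melt it all — equilibrium is at 0 °C with ice remaining.
Mass melted = 28259/334 ≈ 84.61 g.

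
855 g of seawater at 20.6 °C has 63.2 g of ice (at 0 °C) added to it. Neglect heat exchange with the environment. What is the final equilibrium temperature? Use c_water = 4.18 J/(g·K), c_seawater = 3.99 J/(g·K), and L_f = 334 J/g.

T_f ≈ 13.4 °C

Net heat exchanged in the isolated system is zero:
latent heat to melt: 63.2·334 = 21109; warm the meltwater: 264.18 T; seawater cools: 855·3.99·(T − 20.6) = 3411.5(T − 20.6)
3675.6 T = 70276 − 21109 = 49167
T ≈ 13.38 °C (positive, so assuming full melt was valid).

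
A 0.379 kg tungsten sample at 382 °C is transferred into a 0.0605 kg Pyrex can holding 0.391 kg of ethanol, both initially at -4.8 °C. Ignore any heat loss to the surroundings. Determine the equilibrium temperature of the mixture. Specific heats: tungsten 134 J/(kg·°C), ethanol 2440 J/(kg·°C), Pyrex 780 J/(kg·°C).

T_f ≈ 13.9 °C

T_f is the heat-capacity-weighted average of the initial temperatures:
T_f = (50.79*382 + 954.04*(-4.8) + 47.19*(-4.8)) / (50.79 + 954.04 + 47.19)
    = 14594 / 1052 ≈ 13.87 °C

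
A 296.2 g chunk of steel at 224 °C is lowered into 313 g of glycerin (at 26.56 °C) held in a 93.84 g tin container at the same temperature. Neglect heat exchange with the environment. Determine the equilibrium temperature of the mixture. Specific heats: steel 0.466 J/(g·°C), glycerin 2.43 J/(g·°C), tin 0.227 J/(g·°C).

T_f ≈ 56.2 °C

Taking heat into each body as positive, Σ m c ΔT = 0:
296.2×0.466×(T − 224) + 313×2.43×(T − 26.56) + 93.84×0.227×(T − 26.56) = 0
919.92 T = 51686
T = 51686/919.92 ≈ 56.18 °C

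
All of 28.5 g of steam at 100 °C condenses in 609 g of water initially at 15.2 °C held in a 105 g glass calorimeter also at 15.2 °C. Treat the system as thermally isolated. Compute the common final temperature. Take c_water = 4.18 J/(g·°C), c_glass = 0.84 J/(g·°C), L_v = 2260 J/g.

T_f ≈ 42.3 °C

Conservation of energy gives ΣQ = 0:
condense steam: −28.5·2260 = −64410; condensate cools 100→T: 28.5·4.18·(T − 100) = 119.13(T − 100); original water: 2545.6(T − 15.2); cup: 88.2(T − 15.2)
2752.9 T = 64410 + 11913 + 40034 = 116357
T ≈ 42.27 °C — below 100 °C, confirming all the steam condensed.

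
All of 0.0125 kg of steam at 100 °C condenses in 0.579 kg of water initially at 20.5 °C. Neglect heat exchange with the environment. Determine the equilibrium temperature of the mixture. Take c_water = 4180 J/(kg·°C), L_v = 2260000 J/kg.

Let T be the final temperature. ΣQ_i = 0:
steam→water at 100 °C releases m L_v = 0.0125×2260000 = 28250
  condensate cools 100→T: 0.0125×4180×(T − 100) = 52.25(T − 100)
  original water: 2420.2(T − 20.5)
2472.5 T = 28250 + 5225 + 49615 = 83090
T ≈ 33.61 °C, under the boiling point, so the assumption holds.

T_f ≈ 33.6 °C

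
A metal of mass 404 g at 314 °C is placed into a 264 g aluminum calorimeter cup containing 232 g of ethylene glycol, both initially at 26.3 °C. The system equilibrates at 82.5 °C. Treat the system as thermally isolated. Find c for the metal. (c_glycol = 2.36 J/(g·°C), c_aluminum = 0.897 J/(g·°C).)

c ≈ 0.471 J/(g·°C)

Energy conservation, ΣQ = 0:
404·c·(82.5 − 314) + 232·2.36·(82.5 − 26.3) + 264·0.897·(82.5 − 26.3) = 0
-93526 c = -44079
c = -44079/-93526 ≈ 0.4713 J/(g·°C)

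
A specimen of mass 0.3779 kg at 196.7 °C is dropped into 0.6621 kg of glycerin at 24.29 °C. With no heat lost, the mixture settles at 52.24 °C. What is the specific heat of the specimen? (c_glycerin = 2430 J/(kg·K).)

Setting the total heat transfer to zero:
0.3779·c·(52.24 − 196.7) + 0.6621·2430·(52.24 − 24.29) = 0
-54.59 c = -44969
c = -44969/-54.59 ≈ 823.7 J/(kg·K)

c ≈ 824 J/(kg·K)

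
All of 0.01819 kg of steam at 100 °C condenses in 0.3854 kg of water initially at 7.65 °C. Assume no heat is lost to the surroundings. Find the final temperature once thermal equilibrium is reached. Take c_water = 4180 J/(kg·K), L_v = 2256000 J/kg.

T_f ≈ 36.1 °C

Net heat exchanged in the isolated system is zero:
steam→water at 100 °C releases m L_v = 0.01819·2256000 = 41037
  condensed water 100 °C→T: 76.03(T − 100)
  original water: 1611(T − 7.65)
1687 T = 41037 + 7603.4 + 12324 = 60964
T ≈ 36.14 °C (< 100 °C, so full condensation is consistent).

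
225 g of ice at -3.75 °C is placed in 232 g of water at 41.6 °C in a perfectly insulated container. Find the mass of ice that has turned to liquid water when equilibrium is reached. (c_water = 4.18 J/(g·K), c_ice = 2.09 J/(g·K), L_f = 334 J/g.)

Cooling the water to 0 °C releases 232×4.18×41.6 = 40342 J.
Of that, 225×2.09×3.75 = 1763.4 J goes to bring the ice to 0 °C, leaving 38579 J.
To melt every bit of ice: 225×334 = 75150 J.
Since 38579 < 75150 J, not all the ice melts; equilibrium is at 0 °C.
Mass melted = 38579/334 ≈ 115.5 g.

m_melted ≈ 116 g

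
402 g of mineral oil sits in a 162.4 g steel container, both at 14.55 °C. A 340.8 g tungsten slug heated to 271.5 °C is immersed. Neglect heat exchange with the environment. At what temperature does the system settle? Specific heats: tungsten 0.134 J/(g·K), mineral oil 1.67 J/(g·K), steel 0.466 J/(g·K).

T_f ≈ 29.4 °C

Net heat exchanged in the isolated system is zero:
340.8·0.134·(T − 271.5) + 402·1.67·(T − 14.55) + 162.4·0.466·(T − 14.55) = 0
45.67(T − 271.5) + 671.34(T − 14.55) + 75.68(T − 14.55) = 0
792.69 T = 23268
T = 23268 / 792.69 = 29.4 °C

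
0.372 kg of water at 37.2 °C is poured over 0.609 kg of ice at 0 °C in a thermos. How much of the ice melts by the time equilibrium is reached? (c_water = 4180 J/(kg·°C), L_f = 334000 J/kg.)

m_melted ≈ 0.173 kg

Heat available from the water dropping to 0 °C: 0.372·4180·37.2 = 57845 J.
Fully melting the ice requires m_ice L_f = 0.609·334000 = 203406 J.
Since 57845 < 203406 J, not all the ice melts; equilibrium is at 0 °C.
Mass melted = 57845/334000 ≈ 0.1732 kg.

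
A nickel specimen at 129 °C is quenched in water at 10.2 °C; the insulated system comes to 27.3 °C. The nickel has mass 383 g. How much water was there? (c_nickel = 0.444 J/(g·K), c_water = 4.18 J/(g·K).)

m ≈ 242 g

Heat gained plus heat lost sum to zero:
383×0.444×(27.3 − 129) + m×4.18×(27.3 − 10.2) = 0
71.48 m = 17294
m = 17294/71.48 ≈ 242 g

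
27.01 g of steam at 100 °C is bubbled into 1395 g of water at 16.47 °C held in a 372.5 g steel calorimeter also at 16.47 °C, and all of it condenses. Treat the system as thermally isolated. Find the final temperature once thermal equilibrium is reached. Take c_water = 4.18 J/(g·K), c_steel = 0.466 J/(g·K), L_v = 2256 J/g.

T_f ≈ 28.0 °C

Energy conservation, ΣQ = 0:
latent heat released on condensation: 27.01×2256 = 60935; condensate cools 100→T: 27.01×4.18×(T − 100) = 112.9(T − 100); original water: 5831.1(T − 16.47); cup: 173.59(T − 16.47)
6117.6 T = 60935 + 11290 + 98897 = 171122
T ≈ 27.97 °C — below 100 °C, confirming all the steam condensed.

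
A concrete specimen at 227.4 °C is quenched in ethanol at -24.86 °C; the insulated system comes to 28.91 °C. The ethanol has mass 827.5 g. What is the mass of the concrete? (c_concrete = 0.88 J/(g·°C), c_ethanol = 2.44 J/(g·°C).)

Heat lost by the concrete = heat gained by the ethanol:
m·0.88·(227.4 − 28.91) = 827.5·2.44·(28.91 − (-24.86))
174.67 m = 108567  ⇒  m ≈ 621.6 g

m ≈ 622 g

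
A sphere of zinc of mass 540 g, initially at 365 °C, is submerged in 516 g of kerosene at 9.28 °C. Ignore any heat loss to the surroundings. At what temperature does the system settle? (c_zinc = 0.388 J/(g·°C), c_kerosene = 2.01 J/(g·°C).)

T_f ≈ 69.1 °C

Heat gained plus heat lost sum to zero:
540×0.388×(T − 365) + 516×2.01×(T − 9.28) = 0
(209.52 + 1037.2) T = 209.52×365 + 1037.2×9.28
T ≈ 69.06 °C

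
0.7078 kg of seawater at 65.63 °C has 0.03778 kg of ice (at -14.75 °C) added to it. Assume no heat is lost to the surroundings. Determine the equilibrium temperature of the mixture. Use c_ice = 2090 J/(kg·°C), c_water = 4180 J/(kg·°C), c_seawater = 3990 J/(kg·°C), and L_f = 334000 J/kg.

Conservation of energy gives ΣQ = 0:
ice -14.75→0 °C: 0.03778×2090×14.75 = 1164.7; melt ice: 0.03778×334000 = 12619; meltwater 0→T: 0.03778×4180×T = 157.92 T; seawater: 2824.1(T − 65.63)
2982 T = 185347 − 13783 = 171564
T ≈ 57.53 °C — above 0 °C, consistent with complete melting.

T_f ≈ 57.5 °C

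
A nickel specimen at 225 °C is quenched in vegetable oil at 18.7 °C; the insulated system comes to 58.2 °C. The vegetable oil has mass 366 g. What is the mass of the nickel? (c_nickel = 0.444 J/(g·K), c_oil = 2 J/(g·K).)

m ≈ 390 g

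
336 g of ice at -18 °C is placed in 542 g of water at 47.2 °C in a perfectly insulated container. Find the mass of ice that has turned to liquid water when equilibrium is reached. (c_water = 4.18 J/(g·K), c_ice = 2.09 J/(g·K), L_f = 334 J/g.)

Cooling the water to 0 °C releases 542×4.18×47.2 = 106934 J.
Warming the ice to 0 °C takes 336×2.09×18 = 12640 J, leaving 94294 J for melting.
To melt every bit of ice: 336×334 = 112224 J.
That's not enough to melt it all — equilibrium is at 0 °C with ice remaining.
m_melted×334 = 94294  ⇒  m_melted ≈ 282.3 g.

m_melted ≈ 282 g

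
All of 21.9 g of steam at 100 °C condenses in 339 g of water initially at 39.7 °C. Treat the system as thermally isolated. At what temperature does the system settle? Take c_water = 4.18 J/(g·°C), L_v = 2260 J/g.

T_f ≈ 76.2 °C

Conservation of energy gives ΣQ = 0:
latent heat released on condensation: 21.9×2260 = 49494
  condensate cools 100→T: 21.9×4.18×(T − 100) = 91.54(T − 100)
  water warms: 339×4.18×(T − 39.7) = 1417(T − 39.7)
1508.6 T = 49494 + 9154.2 + 56256 = 114904
T ≈ 76.17 °C — below 100 °C, confirming all the steam condensed.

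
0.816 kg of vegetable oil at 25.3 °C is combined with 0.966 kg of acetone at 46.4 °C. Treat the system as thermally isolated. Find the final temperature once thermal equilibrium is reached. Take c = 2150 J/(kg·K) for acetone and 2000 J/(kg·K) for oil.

T_f is the heat-capacity-weighted average of the initial temperatures:
T_f = (2076.9·46.4 + 1632·25.3) / (2076.9 + 1632)
    = 137658 / 3708.9 ≈ 37.12 °C

T_f ≈ 37.1 °C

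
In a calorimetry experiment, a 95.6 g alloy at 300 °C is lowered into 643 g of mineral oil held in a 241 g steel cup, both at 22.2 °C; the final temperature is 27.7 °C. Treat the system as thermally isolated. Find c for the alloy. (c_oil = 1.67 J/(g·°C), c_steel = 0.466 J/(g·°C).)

c ≈ 0.251 J/(g·°C)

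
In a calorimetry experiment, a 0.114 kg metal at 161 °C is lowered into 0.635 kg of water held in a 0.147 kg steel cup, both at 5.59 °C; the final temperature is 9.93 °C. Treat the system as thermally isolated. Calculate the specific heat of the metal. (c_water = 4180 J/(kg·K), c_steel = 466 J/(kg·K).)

c ≈ 686 J/(kg·K)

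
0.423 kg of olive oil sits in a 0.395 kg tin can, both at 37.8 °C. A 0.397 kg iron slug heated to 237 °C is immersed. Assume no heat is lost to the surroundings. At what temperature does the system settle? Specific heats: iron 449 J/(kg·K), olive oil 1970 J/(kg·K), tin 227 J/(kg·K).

T_f ≈ 70.0 °C

T_f is the heat-capacity-weighted average of the initial temperatures:
T_f = (178.25*237 + 833.31*37.8 + 89.67*37.8) / (178.25 + 833.31 + 89.67)
    = 77134 / 1101.2 ≈ 70.04 °C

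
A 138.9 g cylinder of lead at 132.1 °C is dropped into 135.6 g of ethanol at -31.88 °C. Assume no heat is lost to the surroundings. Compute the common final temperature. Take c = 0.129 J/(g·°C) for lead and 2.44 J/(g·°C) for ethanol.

T_f ≈ -23.5 °C

Set heat shed by the hot body equal to heat absorbed by the cold body:
138.9·0.129·(132.1 − T) = 135.6·2.44·(T − (-31.88))
17.92(132.1 − T) = 330.86(T − (-31.88))
348.78 T = -8181  ⇒  T ≈ -23.46 °C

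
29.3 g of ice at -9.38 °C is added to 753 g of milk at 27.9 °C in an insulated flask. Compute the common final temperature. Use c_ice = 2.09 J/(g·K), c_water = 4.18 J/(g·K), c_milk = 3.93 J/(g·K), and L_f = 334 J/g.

T_f ≈ 23.4 °C

Energy conservation, ΣQ = 0:
ice -9.38→0 °C: 29.3×2.09×9.38 = 574.4; latent heat to melt: 29.3×334 = 9786.2; warm the meltwater: 122.47 T; milk: 2959.3(T − 27.9)
3081.8 T = 82564 − 10361 = 72204
T ≈ 23.43 °C (positive, so assuming full melt was valid).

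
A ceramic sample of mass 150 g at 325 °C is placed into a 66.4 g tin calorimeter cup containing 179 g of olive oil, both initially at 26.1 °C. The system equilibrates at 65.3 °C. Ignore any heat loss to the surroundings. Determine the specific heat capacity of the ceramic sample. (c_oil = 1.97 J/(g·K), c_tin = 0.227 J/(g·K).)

Setting the total heat transfer to zero:
150×c×(65.3 − 325) + 179×1.97×(65.3 − 26.1) + 66.4×0.227×(65.3 − 26.1) = 0
-38955 c = -14414
c = -14414/-38955 ≈ 0.37 J/(g·K)

c ≈ 0.37 J/(g·K)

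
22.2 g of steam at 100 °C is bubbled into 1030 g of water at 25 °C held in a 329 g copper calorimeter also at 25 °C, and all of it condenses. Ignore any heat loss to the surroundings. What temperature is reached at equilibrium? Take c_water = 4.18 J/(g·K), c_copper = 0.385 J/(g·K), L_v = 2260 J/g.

Sum of m c ΔT and latent-heat terms is zero:
latent heat released on condensation: 22.2·2260 = 50172
  condensed water 100 °C→T: 92.8(T − 100)
  original water: 4305.4(T − 25)
  copper cup: 329·0.385·(T − 25) = 126.67(T − 25)
4524.9 T = 50172 + 9279.6 + 110802 = 170253
T ≈ 37.63 °C (< 100 °C, so full condensation is consistent).

T_f ≈ 37.6 °C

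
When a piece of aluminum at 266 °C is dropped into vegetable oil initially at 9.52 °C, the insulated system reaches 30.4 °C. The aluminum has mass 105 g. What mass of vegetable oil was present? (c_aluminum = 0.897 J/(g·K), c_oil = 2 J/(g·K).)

|Q_aluminum| = |Q_oil|:
105×0.897×(266 − 30.4) = m×2×(30.4 − 9.52)
41.76 m = 22190  ⇒  m ≈ 531.4 g

m ≈ 531 g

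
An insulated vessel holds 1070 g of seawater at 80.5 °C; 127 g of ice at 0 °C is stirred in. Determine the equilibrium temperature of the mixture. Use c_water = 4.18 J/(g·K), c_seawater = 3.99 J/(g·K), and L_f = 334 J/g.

Taking heat into each body as positive, Σ m c ΔT = 0:
fusion: m_ice L_f = 127·334 = 42418; meltwater 0→T: 127·4.18·T = 530.86 T; seawater: 4269.3(T − 80.5)
4800.2 T = 343679 − 42418 = 301261
T ≈ 62.76 °C (positive, so assuming full melt was valid).

T_f ≈ 62.8 °C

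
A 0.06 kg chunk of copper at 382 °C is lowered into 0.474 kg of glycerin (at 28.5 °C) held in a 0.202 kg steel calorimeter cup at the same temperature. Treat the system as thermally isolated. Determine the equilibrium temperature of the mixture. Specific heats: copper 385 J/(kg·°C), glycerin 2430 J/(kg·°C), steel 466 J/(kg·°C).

Conservation of energy gives ΣQ = 0:
0.06·385·(T − 382) + 0.474·2430·(T − 28.5) + 0.202·466·(T − 28.5) = 0
23.1(T − 382) + 1151.8(T − 28.5) + 94.13(T − 28.5) = 0
(23.1 + 1151.8 + 94.13) T = 23.1·382 + 1151.8·28.5 + 94.13·28.5
T = 44334/1269.1 ≈ 34.93 °C

T_f ≈ 34.9 °C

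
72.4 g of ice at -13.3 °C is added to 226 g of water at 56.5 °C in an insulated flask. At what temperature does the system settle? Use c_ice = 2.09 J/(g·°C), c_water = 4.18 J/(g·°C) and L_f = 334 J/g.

Taking heat into each body as positive, Σ m c ΔT = 0:
warm ice to 0 °C: 72.4·2.09·(0 − (-13.3)) = 2012.5; fusion: m_ice L_f = 72.4·334 = 24182; meltwater 0→T: 72.4·4.18·T = 302.63 T; water: 944.68(T − 56.5)
1247.3 T = 53374 − 26194 = 27180
T ≈ 21.79 °C — above 0 °C, consistent with complete melting.

T_f ≈ 21.8 °C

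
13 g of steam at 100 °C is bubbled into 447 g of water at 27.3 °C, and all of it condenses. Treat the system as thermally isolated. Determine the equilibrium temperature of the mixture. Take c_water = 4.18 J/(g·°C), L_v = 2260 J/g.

T_f ≈ 44.6 °C

Net heat exchanged in the isolated system is zero:
steam→water at 100 °C releases m L_v = 13·2260 = 29380
  condensate cools 100→T: 13·4.18·(T − 100) = 54.34(T − 100)
  water warms: 447·4.18·(T − 27.3) = 1868.5(T − 27.3)
1922.8 T = 29380 + 5434 + 51009 = 85823
T ≈ 44.63 °C — below 100 °C, confirming all the steam condensed.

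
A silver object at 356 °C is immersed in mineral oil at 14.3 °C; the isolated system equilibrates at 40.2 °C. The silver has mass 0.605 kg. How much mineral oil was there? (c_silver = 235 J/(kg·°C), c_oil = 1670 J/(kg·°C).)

m ≈ 1.04 kg

Heat lost by the silver = heat gained by the oil:
0.605×235×(356 − 40.2) = m×1670×(40.2 − 14.3)
43253 m = 44899  ⇒  m ≈ 1.038 kg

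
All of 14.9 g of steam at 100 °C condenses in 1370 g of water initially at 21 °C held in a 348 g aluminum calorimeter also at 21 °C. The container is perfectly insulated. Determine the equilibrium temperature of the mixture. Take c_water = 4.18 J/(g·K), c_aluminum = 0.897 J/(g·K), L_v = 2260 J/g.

T_f ≈ 27.3 °C

Let T be the final temperature. ΣQ_i = 0:
condense steam: −14.9·2260 = −33674
  condensate cools 100→T: 14.9·4.18·(T − 100) = 62.28(T − 100)
  water warms: 1370·4.18·(T − 21) = 5726.6(T − 21)
  cup: 312.16(T − 21)
6101 T = 33674 + 6228.2 + 126814 = 166716
T ≈ 27.33 °C, under the boiling point, so the assumption holds.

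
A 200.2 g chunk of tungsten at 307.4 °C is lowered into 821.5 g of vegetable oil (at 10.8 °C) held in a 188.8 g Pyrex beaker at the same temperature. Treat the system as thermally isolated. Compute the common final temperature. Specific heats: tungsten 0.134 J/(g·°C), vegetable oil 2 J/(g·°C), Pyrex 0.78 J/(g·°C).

Conservation of energy gives ΣQ = 0:
200.2·0.134·(T − 307.4) + 821.5·2·(T − 10.8) + 188.8·0.78·(T − 10.8) = 0
1817.1 T = 27581
T = 27581 / 1817.1 = 15.2 °C

T_f ≈ 15.2 °C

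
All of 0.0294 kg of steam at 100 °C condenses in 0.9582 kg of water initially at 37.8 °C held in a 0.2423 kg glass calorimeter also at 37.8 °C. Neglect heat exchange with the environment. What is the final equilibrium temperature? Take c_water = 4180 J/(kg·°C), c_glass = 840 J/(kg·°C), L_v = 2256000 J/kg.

T_f ≈ 54.9 °C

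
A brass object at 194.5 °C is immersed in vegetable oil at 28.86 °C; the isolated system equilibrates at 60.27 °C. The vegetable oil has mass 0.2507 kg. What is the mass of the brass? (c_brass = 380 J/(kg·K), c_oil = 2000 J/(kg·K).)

Heat lost by the brass = heat gained by the oil:
m·380·(194.5 − 60.27) = 0.2507·2000·(60.27 − 28.86)
51007 m = 15749  ⇒  m ≈ 0.3088 kg

m ≈ 0.309 kg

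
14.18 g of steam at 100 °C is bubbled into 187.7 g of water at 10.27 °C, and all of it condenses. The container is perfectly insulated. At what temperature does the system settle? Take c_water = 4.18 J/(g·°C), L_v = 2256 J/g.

T_f ≈ 54.5 °C

Net heat exchanged in the isolated system is zero:
condense steam: −14.18·2256 = −31990
  condensate cools 100→T: 14.18·4.18·(T − 100) = 59.27(T − 100)
  water warms: 187.7·4.18·(T − 10.27) = 784.59(T − 10.27)
843.86 T = 31990 + 5927.2 + 8057.7 = 45975
T ≈ 54.48 °C, under the boiling point, so the assumption holds.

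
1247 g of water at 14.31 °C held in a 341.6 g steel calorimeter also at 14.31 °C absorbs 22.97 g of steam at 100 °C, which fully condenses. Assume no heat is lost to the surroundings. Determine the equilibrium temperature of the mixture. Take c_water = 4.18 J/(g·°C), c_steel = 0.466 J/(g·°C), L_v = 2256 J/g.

T_f ≈ 25.3 °C

Taking heat into each body as positive, Σ m c ΔT = 0:
steam→water at 100 °C releases m L_v = 22.97·2256 = 51820
  condensate cools 100→T: 22.97·4.18·(T − 100) = 96.01(T − 100)
  original water: 5212.5(T − 14.31)
  steel cup: 341.6·0.466·(T − 14.31) = 159.19(T − 14.31)
5467.7 T = 51820 + 9601.5 + 76868 = 138290
T ≈ 25.29 °C (< 100 °C, so full condensation is consistent).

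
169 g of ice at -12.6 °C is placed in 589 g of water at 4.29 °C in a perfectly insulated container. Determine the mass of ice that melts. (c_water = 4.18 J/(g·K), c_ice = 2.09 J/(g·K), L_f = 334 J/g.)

m_melted ≈ 18.3 g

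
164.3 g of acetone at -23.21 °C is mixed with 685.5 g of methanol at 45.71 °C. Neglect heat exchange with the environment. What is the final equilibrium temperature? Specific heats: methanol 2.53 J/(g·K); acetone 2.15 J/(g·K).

Let T be the final temperature. ΣQ_i = 0:
685.5×2.53×(T − 45.71) + 164.3×2.15×(T − (-23.21)) = 0
1734.3(T − 45.71) + 353.25(T − (-23.21)) = 0
2087.6 T = 71077
T = 71077 / 2087.6 = 34 °C

T_f ≈ 34.0 °C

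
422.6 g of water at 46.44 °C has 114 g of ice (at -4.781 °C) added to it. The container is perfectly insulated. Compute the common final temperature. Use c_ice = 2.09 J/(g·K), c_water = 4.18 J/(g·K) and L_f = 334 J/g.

T_f ≈ 19.1 °C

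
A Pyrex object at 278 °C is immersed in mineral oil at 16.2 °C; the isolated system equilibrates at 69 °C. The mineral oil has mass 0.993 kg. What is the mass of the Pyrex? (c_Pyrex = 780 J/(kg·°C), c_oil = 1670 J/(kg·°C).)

Heat lost by the Pyrex = heat gained by the oil:
m×780×(278 − 69) = 0.993×1670×(69 − 16.2)
163020 m = 87559  ⇒  m ≈ 0.5371 kg

m ≈ 0.537 kg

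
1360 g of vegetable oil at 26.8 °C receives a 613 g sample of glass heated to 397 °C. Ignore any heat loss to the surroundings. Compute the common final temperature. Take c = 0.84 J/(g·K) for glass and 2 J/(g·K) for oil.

|Q_glass| = |Q_oil|:
613×0.84×(397 − T) = 1360×2×(T − 26.8)
514.92(397 − T) = 2720(T − 26.8)
3234.9 T = 277319  ⇒  T ≈ 85.73 °C

T_f ≈ 85.7 °C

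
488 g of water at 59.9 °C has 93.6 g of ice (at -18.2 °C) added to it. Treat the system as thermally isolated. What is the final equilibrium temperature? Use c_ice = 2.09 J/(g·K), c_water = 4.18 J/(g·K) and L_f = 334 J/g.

T_f ≈ 35.9 °C

Energy balance with sensible and latent terms:
warm ice to 0 °C: 93.6×2.09×(0 − (-18.2)) = 3560.4
  melt ice: 93.6×334 = 31262
  warm the meltwater: 391.25 T
  water: 2039.8(T − 59.9)
2431.1 T = 122186 − 34823 = 87364
T ≈ 35.94 °C (positive, so assuming full melt was valid).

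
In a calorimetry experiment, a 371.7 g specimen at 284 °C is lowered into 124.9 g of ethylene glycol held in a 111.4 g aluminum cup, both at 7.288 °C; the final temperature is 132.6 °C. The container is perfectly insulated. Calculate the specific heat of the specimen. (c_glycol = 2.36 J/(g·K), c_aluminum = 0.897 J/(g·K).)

Setting the total heat transfer to zero:
371.7·c·(132.6 − 284) + 124.9·2.36·(132.6 − 7.288) + 111.4·0.897·(132.6 − 7.288) = 0
-56275 c = -49459
c = -49459/-56275 ≈ 0.8789 J/(g·K)

c ≈ 0.879 J/(g·K)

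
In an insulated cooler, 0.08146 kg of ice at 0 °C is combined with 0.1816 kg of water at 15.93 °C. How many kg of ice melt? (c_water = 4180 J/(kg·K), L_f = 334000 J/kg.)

m_melted ≈ 0.0362 kg

Cooling the water to 0 °C releases 0.1816×4180×15.93 = 12092 J.
Fully melting the ice requires m_ice L_f = 0.08146×334000 = 27208 J.
12092 J < 27208 J, so only part of the ice melts and the system sits at 0 °C.
m_melt = 12092 / L_f = 0.0362 kg.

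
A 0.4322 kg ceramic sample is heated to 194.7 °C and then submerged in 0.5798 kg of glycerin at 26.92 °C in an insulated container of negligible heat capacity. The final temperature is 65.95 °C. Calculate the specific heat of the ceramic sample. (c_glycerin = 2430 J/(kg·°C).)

Conservation of energy gives ΣQ = 0:
0.4322×c×(65.95 − 194.7) + 0.5798×2430×(65.95 − 26.92) = 0
-55.65 c = -54990
c = -54990/-55.65 ≈ 988.2 J/(kg·°C)

c ≈ 988 J/(kg·°C)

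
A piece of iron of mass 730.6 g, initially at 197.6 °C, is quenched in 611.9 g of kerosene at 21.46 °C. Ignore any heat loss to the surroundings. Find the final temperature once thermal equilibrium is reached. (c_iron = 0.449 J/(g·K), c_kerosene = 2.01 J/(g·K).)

T_f ≈ 58.5 °C

Net heat exchanged in the isolated system is zero:
730.6*0.449*(T − 197.6) + 611.9*2.01*(T − 21.46) = 0
328.04(T − 197.6) + 1229.9(T − 21.46) = 0
(328.04 + 1229.9) T = 328.04*197.6 + 1229.9*21.46
T ≈ 58.55 °C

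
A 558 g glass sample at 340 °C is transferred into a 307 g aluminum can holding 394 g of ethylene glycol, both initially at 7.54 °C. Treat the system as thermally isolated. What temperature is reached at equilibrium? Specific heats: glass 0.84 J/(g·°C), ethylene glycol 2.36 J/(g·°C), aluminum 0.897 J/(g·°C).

Let T be the final temperature. ΣQ_i = 0:
558×0.84×(T − 340) + 394×2.36×(T − 7.54) + 307×0.897×(T − 7.54) = 0
1673.9 T = 168452
T ≈ 100.63 °C

T_f ≈ 100.6 °C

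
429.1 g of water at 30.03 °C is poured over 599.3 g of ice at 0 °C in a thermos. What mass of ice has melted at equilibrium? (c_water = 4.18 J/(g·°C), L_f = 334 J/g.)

Water can give up m c ΔT = 429.1×4.18×30.03 = 53863 J before reaching 0 °C.
To melt every bit of ice: 599.3×334 = 200166 J.
53863 J < 200166 J, so only part of the ice melts and the system sits at 0 °C.
m_melt = 53863 / L_f = 161.3 g.

m_melted ≈ 161 g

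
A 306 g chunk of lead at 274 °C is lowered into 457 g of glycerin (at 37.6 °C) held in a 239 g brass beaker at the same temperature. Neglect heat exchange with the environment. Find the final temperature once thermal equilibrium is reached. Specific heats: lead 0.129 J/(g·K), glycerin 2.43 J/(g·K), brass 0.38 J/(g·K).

Net heat exchanged in the isolated system is zero:
306×0.129×(T − 274) + 457×2.43×(T − 37.6) + 239×0.38×(T − 37.6) = 0
39.47(T − 274) + 1110.5(T − 37.6) + 90.82(T − 37.6) = 0
(39.47 + 1110.5 + 90.82) T = 39.47×274 + 1110.5×37.6 + 90.82×37.6
T = 55986/1240.8 ≈ 45.12 °C

T_f ≈ 45.1 °C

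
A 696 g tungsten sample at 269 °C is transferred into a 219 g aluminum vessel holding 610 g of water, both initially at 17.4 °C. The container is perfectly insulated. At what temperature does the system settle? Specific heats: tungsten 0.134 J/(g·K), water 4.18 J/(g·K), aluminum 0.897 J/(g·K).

T_f ≈ 25.7 °C

Heat gained plus heat lost sum to zero:
696·0.134·(T − 269) + 610·4.18·(T − 17.4) + 219·0.897·(T − 17.4) = 0
93.26(T − 269) + 2549.8(T − 17.4) + 196.44(T − 17.4) = 0
(93.26 + 2549.8 + 196.44) T = 93.26·269 + 2549.8·17.4 + 196.44·17.4
T ≈ 25.66 °C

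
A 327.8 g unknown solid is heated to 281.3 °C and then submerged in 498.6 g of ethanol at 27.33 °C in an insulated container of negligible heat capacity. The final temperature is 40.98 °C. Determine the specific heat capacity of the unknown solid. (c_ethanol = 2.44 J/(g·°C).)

c ≈ 0.211 J/(g·°C)

Setting the total heat transfer to zero:
327.8×c×(40.98 − 281.3) + 498.6×2.44×(40.98 − 27.33) = 0
-78777 c = -16606
c = -16606/-78777 ≈ 0.2108 J/(g·°C)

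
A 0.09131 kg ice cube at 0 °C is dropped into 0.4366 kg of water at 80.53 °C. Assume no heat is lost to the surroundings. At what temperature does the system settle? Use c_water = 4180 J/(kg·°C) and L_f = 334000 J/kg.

T_f ≈ 52.8 °C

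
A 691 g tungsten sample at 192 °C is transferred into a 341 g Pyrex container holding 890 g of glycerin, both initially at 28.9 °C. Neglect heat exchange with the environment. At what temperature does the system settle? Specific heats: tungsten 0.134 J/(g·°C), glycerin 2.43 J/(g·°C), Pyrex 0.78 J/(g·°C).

Conservation of energy gives ΣQ = 0:
691×0.134×(T − 192) + 890×2.43×(T − 28.9) + 341×0.78×(T − 28.9) = 0
2521.3 T = 87967
T = 87967/2521.3 ≈ 34.89 °C

T_f ≈ 34.9 °C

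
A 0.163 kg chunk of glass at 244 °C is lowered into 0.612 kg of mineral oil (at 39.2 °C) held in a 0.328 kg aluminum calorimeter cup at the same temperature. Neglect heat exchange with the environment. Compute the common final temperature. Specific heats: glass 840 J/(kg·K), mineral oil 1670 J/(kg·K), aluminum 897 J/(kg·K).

T_f ≈ 58.5 °C

With ΣQ=0 the equilibrium temperature is the m·c-weighted mean:
T_f = (136.92·244 + 1022·39.2 + 294.22·39.2) / (136.92 + 1022 + 294.22)
    = 85006 / 1453.2 ≈ 58.50 °C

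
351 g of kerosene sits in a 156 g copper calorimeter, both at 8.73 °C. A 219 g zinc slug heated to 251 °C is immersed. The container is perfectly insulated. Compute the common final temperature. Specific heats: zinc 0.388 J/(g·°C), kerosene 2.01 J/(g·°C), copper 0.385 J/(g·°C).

T_f ≈ 32.9 °C

Let T be the final temperature. ΣQ_i = 0:
219*0.388*(T − 251) + 351*2.01*(T − 8.73) + 156*0.385*(T − 8.73) = 0
84.97(T − 251) + 705.51(T − 8.73) + 60.06(T − 8.73) = 0
(84.97 + 705.51 + 60.06) T = 84.97*251 + 705.51*8.73 + 60.06*8.73
T = 28011/850.54 ≈ 32.93 °C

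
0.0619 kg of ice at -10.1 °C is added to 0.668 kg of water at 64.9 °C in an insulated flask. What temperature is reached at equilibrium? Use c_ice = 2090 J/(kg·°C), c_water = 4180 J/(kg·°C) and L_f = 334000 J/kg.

Taking heat into each body as positive, Σ m c ΔT = 0:
ice -10.1→0 °C: 0.0619×2090×10.1 = 1306.6
  latent heat to melt: 0.0619×334000 = 20675
  meltwater 0→T: 0.0619×4180×T = 258.74 T
  water cools: 0.668×4180×(T − 64.9) = 2792.2(T − 64.9)
3051 T = 181216 − 21981 = 159235
T ≈ 52.19 °C (positive, so assuming full melt was valid).

T_f ≈ 52.2 °C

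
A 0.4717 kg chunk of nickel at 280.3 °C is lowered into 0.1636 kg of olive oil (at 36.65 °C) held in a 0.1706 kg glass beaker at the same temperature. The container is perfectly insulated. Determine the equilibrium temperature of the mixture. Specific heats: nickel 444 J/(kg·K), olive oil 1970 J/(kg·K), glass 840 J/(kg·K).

Energy conservation, ΣQ = 0:
0.4717*444*(T − 280.3) + 0.1636*1970*(T − 36.65) + 0.1706*840*(T − 36.65) = 0
209.43(T − 280.3) + 322.29(T − 36.65) + 143.3(T − 36.65) = 0
675.03 T = 75769
T = 75769 / 675.03 = 112 °C

T_f ≈ 112.2 °C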